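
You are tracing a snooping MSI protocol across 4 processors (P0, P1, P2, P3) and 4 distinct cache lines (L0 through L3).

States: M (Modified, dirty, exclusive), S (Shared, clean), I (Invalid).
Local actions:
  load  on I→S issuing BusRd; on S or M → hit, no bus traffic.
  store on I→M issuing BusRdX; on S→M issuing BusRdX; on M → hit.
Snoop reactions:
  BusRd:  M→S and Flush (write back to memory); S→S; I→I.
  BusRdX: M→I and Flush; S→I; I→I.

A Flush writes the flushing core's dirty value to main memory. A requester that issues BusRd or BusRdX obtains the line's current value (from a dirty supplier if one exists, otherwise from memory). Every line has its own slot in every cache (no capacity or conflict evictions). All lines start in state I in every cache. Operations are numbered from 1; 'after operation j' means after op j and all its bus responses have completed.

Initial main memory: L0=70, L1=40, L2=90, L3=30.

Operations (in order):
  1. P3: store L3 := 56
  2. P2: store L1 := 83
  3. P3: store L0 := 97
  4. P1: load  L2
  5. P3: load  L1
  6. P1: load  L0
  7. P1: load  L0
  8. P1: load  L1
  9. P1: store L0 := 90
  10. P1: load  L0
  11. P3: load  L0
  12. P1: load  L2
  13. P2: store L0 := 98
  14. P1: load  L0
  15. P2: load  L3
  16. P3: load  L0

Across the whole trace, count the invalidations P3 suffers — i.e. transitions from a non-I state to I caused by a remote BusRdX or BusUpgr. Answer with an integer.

1. P3: store L3 := 56  bus=[BusRdX]  L3: P0=I P1=I P2=I P3=M  mem[L3]=30
2. P2: store L1 := 83  bus=[BusRdX]  L1: P0=I P1=I P2=M P3=I  mem[L1]=40
3. P3: store L0 := 97  bus=[BusRdX]  L0: P0=I P1=I P2=I P3=M  mem[L0]=70
4. P1: load  L2  bus=[BusRd]  L2: P0=I P1=S P2=I P3=I  mem[L2]=90
5. P3: load  L1  bus=[BusRd,Flush]  L1: P0=I P1=I P2=S P3=S  mem[L1]=83
6. P1: load  L0  bus=[BusRd,Flush]  L0: P0=I P1=S P2=I P3=S  mem[L0]=97
7. P1: load  L0  bus=[-]  L0: P0=I P1=S P2=I P3=S  mem[L0]=97
8. P1: load  L1  bus=[BusRd]  L1: P0=I P1=S P2=S P3=S  mem[L1]=83
9. P1: store L0 := 90  bus=[BusRdX]  L0: P0=I P1=M P2=I P3=I  mem[L0]=97
10. P1: load  L0  bus=[-]  L0: P0=I P1=M P2=I P3=I  mem[L0]=97
11. P3: load  L0  bus=[BusRd,Flush]  L0: P0=I P1=S P2=I P3=S  mem[L0]=90
12. P1: load  L2  bus=[-]  L2: P0=I P1=S P2=I P3=I  mem[L2]=90
13. P2: store L0 := 98  bus=[BusRdX]  L0: P0=I P1=I P2=M P3=I  mem[L0]=90
14. P1: load  L0  bus=[BusRd,Flush]  L0: P0=I P1=S P2=S P3=I  mem[L0]=98
15. P2: load  L3  bus=[BusRd,Flush]  L3: P0=I P1=I P2=S P3=S  mem[L3]=56
16. P3: load  L0  bus=[BusRd]  L0: P0=I P1=S P2=S P3=S  mem[L0]=98

invalidations = 2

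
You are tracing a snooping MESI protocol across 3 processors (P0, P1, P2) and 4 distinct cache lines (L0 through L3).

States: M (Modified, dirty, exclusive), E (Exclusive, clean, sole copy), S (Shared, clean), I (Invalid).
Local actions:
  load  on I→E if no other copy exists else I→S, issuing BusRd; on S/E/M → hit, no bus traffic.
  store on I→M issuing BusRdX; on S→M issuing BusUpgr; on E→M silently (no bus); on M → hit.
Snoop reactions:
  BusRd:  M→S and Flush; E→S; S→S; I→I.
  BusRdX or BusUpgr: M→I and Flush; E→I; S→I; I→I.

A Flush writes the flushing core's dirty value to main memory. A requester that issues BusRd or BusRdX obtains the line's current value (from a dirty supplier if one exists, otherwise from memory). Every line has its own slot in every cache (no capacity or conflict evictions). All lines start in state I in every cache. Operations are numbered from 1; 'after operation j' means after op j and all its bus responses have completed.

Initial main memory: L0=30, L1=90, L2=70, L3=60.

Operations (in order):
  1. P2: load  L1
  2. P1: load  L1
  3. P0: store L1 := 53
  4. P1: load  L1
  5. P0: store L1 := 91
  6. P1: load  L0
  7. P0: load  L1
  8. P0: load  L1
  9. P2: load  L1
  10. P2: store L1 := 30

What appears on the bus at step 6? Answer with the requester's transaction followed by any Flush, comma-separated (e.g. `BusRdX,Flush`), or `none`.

  op1 P2: load  L1 → I/I/E on L1; bus BusRd; mem=90
  op2 P1: load  L1 → I/S/S on L1; bus BusRd; mem=90
  op3 P0: store L1 := 53 → M/I/I on L1; bus BusRdX; mem=90
  op4 P1: load  L1 → S/S/I on L1; bus BusRd Flush; mem=53
  op5 P0: store L1 := 91 → M/I/I on L1; bus BusUpgr; mem=53
  op6 P1: load  L0 → I/E/I on L0; bus BusRd; mem=30
  op7 P0: load  L1 → M/I/I on L1; bus (none); mem=53
  op8 P0: load  L1 → M/I/I on L1; bus (none); mem=53
  op9 P2: load  L1 → S/I/S on L1; bus BusRd Flush; mem=91
  op10 P2: store L1 := 30 → I/I/M on L1; bus BusUpgr; mem=91

bus = BusRd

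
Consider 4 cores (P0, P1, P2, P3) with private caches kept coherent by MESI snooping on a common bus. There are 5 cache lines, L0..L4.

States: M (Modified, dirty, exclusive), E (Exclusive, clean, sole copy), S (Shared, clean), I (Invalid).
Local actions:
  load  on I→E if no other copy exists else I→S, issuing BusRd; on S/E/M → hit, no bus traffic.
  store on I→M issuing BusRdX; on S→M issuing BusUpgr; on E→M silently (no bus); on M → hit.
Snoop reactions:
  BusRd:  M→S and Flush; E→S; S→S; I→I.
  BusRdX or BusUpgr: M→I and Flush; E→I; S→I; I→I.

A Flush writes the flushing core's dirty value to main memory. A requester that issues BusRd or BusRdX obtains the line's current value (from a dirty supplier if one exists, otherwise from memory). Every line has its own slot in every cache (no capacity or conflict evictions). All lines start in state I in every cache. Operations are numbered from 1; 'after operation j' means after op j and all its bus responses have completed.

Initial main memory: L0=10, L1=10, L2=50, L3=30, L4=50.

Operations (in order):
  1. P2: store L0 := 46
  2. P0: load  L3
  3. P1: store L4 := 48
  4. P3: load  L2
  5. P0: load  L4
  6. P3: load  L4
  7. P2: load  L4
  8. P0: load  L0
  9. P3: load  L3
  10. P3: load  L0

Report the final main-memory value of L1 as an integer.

memory[L1] = 10

[1] P2: store L0 := 46 | P0:I, P1:I, P2:M(46), P3:I | bus: BusRdX
[2] P0: load  L3 | P0:E(30), P1:I, P2:I, P3:I | bus: BusRd
[3] P1: store L4 := 48 | P0:I, P1:M(48), P2:I, P3:I | bus: BusRdX
[4] P3: load  L2 | P0:I, P1:I, P2:I, P3:E(50) | bus: BusRd
[5] P0: load  L4 | P0:S(48), P1:S(48), P2:I, P3:I | bus: BusRd,Flush
[6] P3: load  L4 | P0:S(48), P1:S(48), P2:I, P3:S(48) | bus: BusRd
[7] P2: load  L4 | P0:S(48), P1:S(48), P2:S(48), P3:S(48) | bus: BusRd
[8] P0: load  L0 | P0:S(46), P1:I, P2:S(46), P3:I | bus: BusRd,Flush
[9] P3: load  L3 | P0:S(30), P1:I, P2:I, P3:S(30) | bus: BusRd
[10] P3: load  L0 | P0:S(46), P1:I, P2:S(46), P3:S(46) | bus: BusRd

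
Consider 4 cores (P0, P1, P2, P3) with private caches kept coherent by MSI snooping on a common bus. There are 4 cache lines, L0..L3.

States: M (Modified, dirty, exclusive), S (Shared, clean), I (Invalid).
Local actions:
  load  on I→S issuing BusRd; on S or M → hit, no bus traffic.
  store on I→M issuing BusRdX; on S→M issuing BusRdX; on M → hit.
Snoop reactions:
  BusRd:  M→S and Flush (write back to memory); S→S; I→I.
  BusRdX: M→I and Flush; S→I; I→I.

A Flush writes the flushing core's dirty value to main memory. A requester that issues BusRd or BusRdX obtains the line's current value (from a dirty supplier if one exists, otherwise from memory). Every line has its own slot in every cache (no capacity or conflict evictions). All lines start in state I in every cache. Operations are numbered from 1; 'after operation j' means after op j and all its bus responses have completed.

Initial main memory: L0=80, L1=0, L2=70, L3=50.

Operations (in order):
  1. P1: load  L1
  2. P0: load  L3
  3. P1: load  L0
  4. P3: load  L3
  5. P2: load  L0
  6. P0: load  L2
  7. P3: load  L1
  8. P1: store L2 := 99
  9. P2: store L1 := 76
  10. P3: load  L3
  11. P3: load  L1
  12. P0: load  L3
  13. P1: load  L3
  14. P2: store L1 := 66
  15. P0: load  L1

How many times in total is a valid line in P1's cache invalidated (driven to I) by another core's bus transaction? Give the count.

invalidations = 1

1. P1: load  L1  bus=[BusRd]  L1: P0=I P1=S P2=I P3=I  mem[L1]=0
2. P0: load  L3  bus=[BusRd]  L3: P0=S P1=I P2=I P3=I  mem[L3]=50
3. P1: load  L0  bus=[BusRd]  L0: P0=I P1=S P2=I P3=I  mem[L0]=80
4. P3: load  L3  bus=[BusRd]  L3: P0=S P1=I P2=I P3=S  mem[L3]=50
5. P2: load  L0  bus=[BusRd]  L0: P0=I P1=S P2=S P3=I  mem[L0]=80
6. P0: load  L2  bus=[BusRd]  L2: P0=S P1=I P2=I P3=I  mem[L2]=70
7. P3: load  L1  bus=[BusRd]  L1: P0=I P1=S P2=I P3=S  mem[L1]=0
8. P1: store L2 := 99  bus=[BusRdX]  L2: P0=I P1=M P2=I P3=I  mem[L2]=70
9. P2: store L1 := 76  bus=[BusRdX]  L1: P0=I P1=I P2=M P3=I  mem[L1]=0
10. P3: load  L3  bus=[-]  L3: P0=S P1=I P2=I P3=S  mem[L3]=50
11. P3: load  L1  bus=[BusRd,Flush]  L1: P0=I P1=I P2=S P3=S  mem[L1]=76
12. P0: load  L3  bus=[-]  L3: P0=S P1=I P2=I P3=S  mem[L3]=50
13. P1: load  L3  bus=[BusRd]  L3: P0=S P1=S P2=I P3=S  mem[L3]=50
14. P2: store L1 := 66  bus=[BusRdX]  L1: P0=I P1=I P2=M P3=I  mem[L1]=76
15. P0: load  L1  bus=[BusRd,Flush]  L1: P0=S P1=I P2=S P3=I  mem[L1]=66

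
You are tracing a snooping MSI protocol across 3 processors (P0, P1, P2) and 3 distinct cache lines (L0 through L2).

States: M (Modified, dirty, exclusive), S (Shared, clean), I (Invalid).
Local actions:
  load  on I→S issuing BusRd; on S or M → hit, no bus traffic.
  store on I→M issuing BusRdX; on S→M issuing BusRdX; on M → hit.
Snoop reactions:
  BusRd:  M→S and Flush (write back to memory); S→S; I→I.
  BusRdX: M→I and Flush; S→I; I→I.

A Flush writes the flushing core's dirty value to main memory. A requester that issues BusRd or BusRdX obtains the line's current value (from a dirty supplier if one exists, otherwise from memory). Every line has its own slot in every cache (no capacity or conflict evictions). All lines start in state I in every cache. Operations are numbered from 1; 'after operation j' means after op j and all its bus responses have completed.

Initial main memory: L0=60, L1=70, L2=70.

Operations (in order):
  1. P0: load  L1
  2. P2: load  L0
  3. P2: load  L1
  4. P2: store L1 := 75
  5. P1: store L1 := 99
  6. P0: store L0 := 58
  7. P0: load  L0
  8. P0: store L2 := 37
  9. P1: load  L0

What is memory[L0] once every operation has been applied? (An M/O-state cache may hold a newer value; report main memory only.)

step 1: P0: load  L1  ⟶  SII  (L1)  txn=BusRd  M[L1]=70
step 2: P2: load  L0  ⟶  IIS  (L0)  txn=BusRd  M[L0]=60
step 3: P2: load  L1  ⟶  SIS  (L1)  txn=BusRd  M[L1]=70
step 4: P2: store L1 := 75  ⟶  IIM  (L1)  txn=BusRdX  M[L1]=70
step 5: P1: store L1 := 99  ⟶  IMI  (L1)  txn=BusRdX+Flush  M[L1]=75
step 6: P0: store L0 := 58  ⟶  MII  (L0)  txn=BusRdX  M[L0]=60
step 7: P0: load  L0  ⟶  MII  (L0)  txn=∅  M[L0]=60
step 8: P0: store L2 := 37  ⟶  MII  (L2)  txn=BusRdX  M[L2]=70
step 9: P1: load  L0  ⟶  SSI  (L0)  txn=BusRd+Flush  M[L0]=58

memory[L0] = 58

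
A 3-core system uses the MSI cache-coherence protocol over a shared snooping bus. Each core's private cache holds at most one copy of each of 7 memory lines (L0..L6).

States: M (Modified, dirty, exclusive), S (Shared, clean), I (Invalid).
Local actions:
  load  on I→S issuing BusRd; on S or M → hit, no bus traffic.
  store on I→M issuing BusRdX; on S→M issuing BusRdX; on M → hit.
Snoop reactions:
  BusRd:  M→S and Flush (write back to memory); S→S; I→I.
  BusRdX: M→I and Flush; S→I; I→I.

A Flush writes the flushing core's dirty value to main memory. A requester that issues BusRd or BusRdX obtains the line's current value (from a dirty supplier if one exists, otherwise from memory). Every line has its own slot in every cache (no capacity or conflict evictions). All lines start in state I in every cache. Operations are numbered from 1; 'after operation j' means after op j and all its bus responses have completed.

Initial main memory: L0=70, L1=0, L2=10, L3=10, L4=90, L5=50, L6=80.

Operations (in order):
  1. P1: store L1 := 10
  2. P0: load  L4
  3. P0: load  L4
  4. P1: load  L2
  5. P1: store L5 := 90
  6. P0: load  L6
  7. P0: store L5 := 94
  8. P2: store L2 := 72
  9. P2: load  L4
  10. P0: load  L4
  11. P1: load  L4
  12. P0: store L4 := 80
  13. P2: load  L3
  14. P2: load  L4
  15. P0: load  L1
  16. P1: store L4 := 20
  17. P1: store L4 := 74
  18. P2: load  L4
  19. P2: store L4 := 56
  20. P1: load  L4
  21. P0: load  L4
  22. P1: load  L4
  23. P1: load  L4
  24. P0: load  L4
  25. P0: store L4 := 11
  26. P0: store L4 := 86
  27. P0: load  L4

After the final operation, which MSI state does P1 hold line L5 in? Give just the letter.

[1] P1: store L1 := 10 | P0:I, P1:M(10), P2:I | bus: BusRdX
[2] P0: load  L4 | P0:S(90), P1:I, P2:I | bus: BusRd
[3] P0: load  L4 | P0:S(90), P1:I, P2:I | bus: none
[4] P1: load  L2 | P0:I, P1:S(10), P2:I | bus: BusRd
[5] P1: store L5 := 90 | P0:I, P1:M(90), P2:I | bus: BusRdX
[6] P0: load  L6 | P0:S(80), P1:I, P2:I | bus: BusRd
[7] P0: store L5 := 94 | P0:M(94), P1:I, P2:I | bus: BusRdX,Flush
[8] P2: store L2 := 72 | P0:I, P1:I, P2:M(72) | bus: BusRdX
[9] P2: load  L4 | P0:S(90), P1:I, P2:S(90) | bus: BusRd
[10] P0: load  L4 | P0:S(90), P1:I, P2:S(90) | bus: none
[11] P1: load  L4 | P0:S(90), P1:S(90), P2:S(90) | bus: BusRd
[12] P0: store L4 := 80 | P0:M(80), P1:I, P2:I | bus: BusRdX
[13] P2: load  L3 | P0:I, P1:I, P2:S(10) | bus: BusRd
[14] P2: load  L4 | P0:S(80), P1:I, P2:S(80) | bus: BusRd,Flush
[15] P0: load  L1 | P0:S(10), P1:S(10), P2:I | bus: BusRd,Flush
[16] P1: store L4 := 20 | P0:I, P1:M(20), P2:I | bus: BusRdX
[17] P1: store L4 := 74 | P0:I, P1:M(74), P2:I | bus: none
[18] P2: load  L4 | P0:I, P1:S(74), P2:S(74) | bus: BusRd,Flush
[19] P2: store L4 := 56 | P0:I, P1:I, P2:M(56) | bus: BusRdX
[20] P1: load  L4 | P0:I, P1:S(56), P2:S(56) | bus: BusRd,Flush
[21] P0: load  L4 | P0:S(56), P1:S(56), P2:S(56) | bus: BusRd
[22] P1: load  L4 | P0:S(56), P1:S(56), P2:S(56) | bus: none
[23] P1: load  L4 | P0:S(56), P1:S(56), P2:S(56) | bus: none
[24] P0: load  L4 | P0:S(56), P1:S(56), P2:S(56) | bus: none
[25] P0: store L4 := 11 | P0:M(11), P1:I, P2:I | bus: BusRdX
[26] P0: store L4 := 86 | P0:M(86), P1:I, P2:I | bus: none
[27] P0: load  L4 | P0:M(86), P1:I, P2:I | bus: none

state = I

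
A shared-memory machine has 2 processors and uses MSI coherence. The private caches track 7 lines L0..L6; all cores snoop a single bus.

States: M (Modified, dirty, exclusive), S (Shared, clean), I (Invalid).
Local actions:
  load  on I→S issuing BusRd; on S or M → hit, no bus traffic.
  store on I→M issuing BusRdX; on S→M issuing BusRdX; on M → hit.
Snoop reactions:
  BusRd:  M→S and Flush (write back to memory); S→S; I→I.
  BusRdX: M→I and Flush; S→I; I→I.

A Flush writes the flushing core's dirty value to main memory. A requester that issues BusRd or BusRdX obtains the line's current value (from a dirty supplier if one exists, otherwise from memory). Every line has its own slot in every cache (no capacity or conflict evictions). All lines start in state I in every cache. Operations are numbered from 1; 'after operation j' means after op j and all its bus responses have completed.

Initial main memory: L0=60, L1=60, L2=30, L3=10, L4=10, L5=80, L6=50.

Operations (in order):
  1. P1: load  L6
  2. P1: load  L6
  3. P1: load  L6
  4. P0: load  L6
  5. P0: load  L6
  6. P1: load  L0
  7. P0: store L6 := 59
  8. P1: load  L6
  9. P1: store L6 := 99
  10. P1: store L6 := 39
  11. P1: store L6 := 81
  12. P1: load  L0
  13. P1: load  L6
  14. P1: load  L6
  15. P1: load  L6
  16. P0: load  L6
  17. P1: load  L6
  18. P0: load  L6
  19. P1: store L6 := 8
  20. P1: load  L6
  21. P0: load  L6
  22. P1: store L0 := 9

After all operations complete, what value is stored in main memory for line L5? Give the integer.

memory[L5] = 80

1. P1: load  L6  bus=[BusRd]  L6: P0=I P1=S  mem[L6]=50
2. P1: load  L6  bus=[-]  L6: P0=I P1=S  mem[L6]=50
3. P1: load  L6  bus=[-]  L6: P0=I P1=S  mem[L6]=50
4. P0: load  L6  bus=[BusRd]  L6: P0=S P1=S  mem[L6]=50
5. P0: load  L6  bus=[-]  L6: P0=S P1=S  mem[L6]=50
6. P1: load  L0  bus=[BusRd]  L0: P0=I P1=S  mem[L0]=60
7. P0: store L6 := 59  bus=[BusRdX]  L6: P0=M P1=I  mem[L6]=50
8. P1: load  L6  bus=[BusRd,Flush]  L6: P0=S P1=S  mem[L6]=59
9. P1: store L6 := 99  bus=[BusRdX]  L6: P0=I P1=M  mem[L6]=59
10. P1: store L6 := 39  bus=[-]  L6: P0=I P1=M  mem[L6]=59
11. P1: store L6 := 81  bus=[-]  L6: P0=I P1=M  mem[L6]=59
12. P1: load  L0  bus=[-]  L0: P0=I P1=S  mem[L0]=60
13. P1: load  L6  bus=[-]  L6: P0=I P1=M  mem[L6]=59
14. P1: load  L6  bus=[-]  L6: P0=I P1=M  mem[L6]=59
15. P1: load  L6  bus=[-]  L6: P0=I P1=M  mem[L6]=59
16. P0: load  L6  bus=[BusRd,Flush]  L6: P0=S P1=S  mem[L6]=81
17. P1: load  L6  bus=[-]  L6: P0=S P1=S  mem[L6]=81
18. P0: load  L6  bus=[-]  L6: P0=S P1=S  mem[L6]=81
19. P1: store L6 := 8  bus=[BusRdX]  L6: P0=I P1=M  mem[L6]=81
20. P1: load  L6  bus=[-]  L6: P0=I P1=M  mem[L6]=81
21. P0: load  L6  bus=[BusRd,Flush]  L6: P0=S P1=S  mem[L6]=8
22. P1: store L0 := 9  bus=[BusRdX]  L0: P0=I P1=M  mem[L0]=60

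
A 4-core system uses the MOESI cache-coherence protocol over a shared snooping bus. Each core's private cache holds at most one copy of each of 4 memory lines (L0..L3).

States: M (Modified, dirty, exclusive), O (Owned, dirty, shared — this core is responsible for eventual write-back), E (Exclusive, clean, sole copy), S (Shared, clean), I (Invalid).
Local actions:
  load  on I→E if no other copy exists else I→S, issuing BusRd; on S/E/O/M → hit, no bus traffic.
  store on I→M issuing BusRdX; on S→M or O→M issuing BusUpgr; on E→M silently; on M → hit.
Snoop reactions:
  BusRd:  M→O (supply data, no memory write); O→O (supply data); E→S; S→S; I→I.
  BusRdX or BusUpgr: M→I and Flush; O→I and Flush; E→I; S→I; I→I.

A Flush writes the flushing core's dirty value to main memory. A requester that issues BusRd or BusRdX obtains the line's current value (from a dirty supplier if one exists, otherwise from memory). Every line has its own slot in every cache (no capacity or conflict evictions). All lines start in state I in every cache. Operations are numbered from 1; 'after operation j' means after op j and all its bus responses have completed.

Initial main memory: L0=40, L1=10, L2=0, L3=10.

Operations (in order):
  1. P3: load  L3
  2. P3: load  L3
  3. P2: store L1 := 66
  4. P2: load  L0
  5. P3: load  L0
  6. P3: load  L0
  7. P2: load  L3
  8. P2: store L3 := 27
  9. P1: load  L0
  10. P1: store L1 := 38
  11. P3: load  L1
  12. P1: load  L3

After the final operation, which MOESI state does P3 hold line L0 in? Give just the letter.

state = S

1. P3: load  L3  bus=[BusRd]  L3: P0=I P1=I P2=I P3=E  mem[L3]=10
2. P3: load  L3  bus=[-]  L3: P0=I P1=I P2=I P3=E  mem[L3]=10
3. P2: store L1 := 66  bus=[BusRdX]  L1: P0=I P1=I P2=M P3=I  mem[L1]=10
4. P2: load  L0  bus=[BusRd]  L0: P0=I P1=I P2=E P3=I  mem[L0]=40
5. P3: load  L0  bus=[BusRd]  L0: P0=I P1=I P2=S P3=S  mem[L0]=40
6. P3: load  L0  bus=[-]  L0: P0=I P1=I P2=S P3=S  mem[L0]=40
7. P2: load  L3  bus=[BusRd]  L3: P0=I P1=I P2=S P3=S  mem[L3]=10
8. P2: store L3 := 27  bus=[BusUpgr]  L3: P0=I P1=I P2=M P3=I  mem[L3]=10
9. P1: load  L0  bus=[BusRd]  L0: P0=I P1=S P2=S P3=S  mem[L0]=40
10. P1: store L1 := 38  bus=[BusRdX,Flush]  L1: P0=I P1=M P2=I P3=I  mem[L1]=66
11. P3: load  L1  bus=[BusRd]  L1: P0=I P1=O P2=I P3=S  mem[L1]=66
12. P1: load  L3  bus=[BusRd]  L3: P0=I P1=S P2=O P3=I  mem[L3]=10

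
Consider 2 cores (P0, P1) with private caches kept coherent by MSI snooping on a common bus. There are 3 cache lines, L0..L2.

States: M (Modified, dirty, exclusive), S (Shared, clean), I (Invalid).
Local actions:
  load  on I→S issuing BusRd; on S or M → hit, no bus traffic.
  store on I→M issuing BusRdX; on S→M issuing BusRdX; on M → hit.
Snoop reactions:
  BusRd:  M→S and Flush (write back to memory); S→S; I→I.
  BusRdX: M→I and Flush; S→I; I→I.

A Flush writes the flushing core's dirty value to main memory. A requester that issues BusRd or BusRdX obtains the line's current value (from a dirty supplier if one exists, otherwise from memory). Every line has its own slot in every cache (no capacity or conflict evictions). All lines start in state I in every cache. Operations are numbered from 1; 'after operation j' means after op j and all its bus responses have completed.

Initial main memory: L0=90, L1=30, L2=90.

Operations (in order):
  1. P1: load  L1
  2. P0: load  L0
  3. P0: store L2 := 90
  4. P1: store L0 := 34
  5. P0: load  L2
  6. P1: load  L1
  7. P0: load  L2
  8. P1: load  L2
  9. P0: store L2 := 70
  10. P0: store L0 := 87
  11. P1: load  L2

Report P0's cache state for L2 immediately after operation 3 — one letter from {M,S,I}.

  op1 P1: load  L1 → I/S on L1; bus BusRd; mem=30
  op2 P0: load  L0 → S/I on L0; bus BusRd; mem=90
  op3 P0: store L2 := 90 → M/I on L2; bus BusRdX; mem=90
  op4 P1: store L0 := 34 → I/M on L0; bus BusRdX; mem=90
  op5 P0: load  L2 → M/I on L2; bus (none); mem=90
  op6 P1: load  L1 → I/S on L1; bus (none); mem=30
  op7 P0: load  L2 → M/I on L2; bus (none); mem=90
  op8 P1: load  L2 → S/S on L2; bus BusRd Flush; mem=90
  op9 P0: store L2 := 70 → M/I on L2; bus BusRdX; mem=90
  op10 P0: store L0 := 87 → M/I on L0; bus BusRdX Flush; mem=34
  op11 P1: load  L2 → S/S on L2; bus BusRd Flush; mem=70

state = M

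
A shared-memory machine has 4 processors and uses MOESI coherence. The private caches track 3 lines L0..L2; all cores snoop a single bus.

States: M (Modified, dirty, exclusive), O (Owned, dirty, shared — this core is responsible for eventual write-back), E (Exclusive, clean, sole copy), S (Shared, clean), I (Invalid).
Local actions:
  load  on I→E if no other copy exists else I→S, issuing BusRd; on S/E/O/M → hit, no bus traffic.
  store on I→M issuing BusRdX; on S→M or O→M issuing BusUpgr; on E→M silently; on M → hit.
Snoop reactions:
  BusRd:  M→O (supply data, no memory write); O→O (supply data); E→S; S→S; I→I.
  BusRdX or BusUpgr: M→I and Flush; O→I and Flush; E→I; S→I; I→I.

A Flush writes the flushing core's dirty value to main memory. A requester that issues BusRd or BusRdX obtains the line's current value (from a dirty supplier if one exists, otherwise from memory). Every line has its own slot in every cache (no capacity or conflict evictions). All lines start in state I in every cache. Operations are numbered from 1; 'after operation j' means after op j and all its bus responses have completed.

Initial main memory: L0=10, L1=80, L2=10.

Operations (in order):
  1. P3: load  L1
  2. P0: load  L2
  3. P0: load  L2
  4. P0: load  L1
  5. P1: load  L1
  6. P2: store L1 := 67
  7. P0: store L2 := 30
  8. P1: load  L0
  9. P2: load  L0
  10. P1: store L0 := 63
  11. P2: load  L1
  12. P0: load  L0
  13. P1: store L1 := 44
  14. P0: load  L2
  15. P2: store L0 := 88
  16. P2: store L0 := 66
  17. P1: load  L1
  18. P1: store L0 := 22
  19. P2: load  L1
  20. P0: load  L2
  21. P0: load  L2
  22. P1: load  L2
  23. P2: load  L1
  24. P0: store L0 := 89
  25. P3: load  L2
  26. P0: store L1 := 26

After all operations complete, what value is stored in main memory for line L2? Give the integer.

memory[L2] = 10

step 1: P3: load  L1  ⟶  IIIE  (L1)  txn=BusRd  M[L1]=80
step 2: P0: load  L2  ⟶  EIII  (L2)  txn=BusRd  M[L2]=10
step 3: P0: load  L2  ⟶  EIII  (L2)  txn=∅  M[L2]=10
step 4: P0: load  L1  ⟶  SIIS  (L1)  txn=BusRd  M[L1]=80
step 5: P1: load  L1  ⟶  SSIS  (L1)  txn=BusRd  M[L1]=80
step 6: P2: store L1 := 67  ⟶  IIMI  (L1)  txn=BusRdX  M[L1]=80
step 7: P0: store L2 := 30  ⟶  MIII  (L2)  txn=∅  M[L2]=10
step 8: P1: load  L0  ⟶  IEII  (L0)  txn=BusRd  M[L0]=10
step 9: P2: load  L0  ⟶  ISSI  (L0)  txn=BusRd  M[L0]=10
step 10: P1: store L0 := 63  ⟶  IMII  (L0)  txn=BusUpgr  M[L0]=10
step 11: P2: load  L1  ⟶  IIMI  (L1)  txn=∅  M[L1]=80
step 12: P0: load  L0  ⟶  SOII  (L0)  txn=BusRd  M[L0]=10
step 13: P1: store L1 := 44  ⟶  IMII  (L1)  txn=BusRdX+Flush  M[L1]=67
step 14: P0: load  L2  ⟶  MIII  (L2)  txn=∅  M[L2]=10
step 15: P2: store L0 := 88  ⟶  IIMI  (L0)  txn=BusRdX+Flush  M[L0]=63
step 16: P2: store L0 := 66  ⟶  IIMI  (L0)  txn=∅  M[L0]=63
step 17: P1: load  L1  ⟶  IMII  (L1)  txn=∅  M[L1]=67
step 18: P1: store L0 := 22  ⟶  IMII  (L0)  txn=BusRdX+Flush  M[L0]=66
step 19: P2: load  L1  ⟶  IOSI  (L1)  txn=BusRd  M[L1]=67
step 20: P0: load  L2  ⟶  MIII  (L2)  txn=∅  M[L2]=10
step 21: P0: load  L2  ⟶  MIII  (L2)  txn=∅  M[L2]=10
step 22: P1: load  L2  ⟶  OSII  (L2)  txn=BusRd  M[L2]=10
step 23: P2: load  L1  ⟶  IOSI  (L1)  txn=∅  M[L1]=67
step 24: P0: store L0 := 89  ⟶  MIII  (L0)  txn=BusRdX+Flush  M[L0]=22
step 25: P3: load  L2  ⟶  OSIS  (L2)  txn=BusRd  M[L2]=10
step 26: P0: store L1 := 26  ⟶  MIII  (L1)  txn=BusRdX+Flush  M[L1]=44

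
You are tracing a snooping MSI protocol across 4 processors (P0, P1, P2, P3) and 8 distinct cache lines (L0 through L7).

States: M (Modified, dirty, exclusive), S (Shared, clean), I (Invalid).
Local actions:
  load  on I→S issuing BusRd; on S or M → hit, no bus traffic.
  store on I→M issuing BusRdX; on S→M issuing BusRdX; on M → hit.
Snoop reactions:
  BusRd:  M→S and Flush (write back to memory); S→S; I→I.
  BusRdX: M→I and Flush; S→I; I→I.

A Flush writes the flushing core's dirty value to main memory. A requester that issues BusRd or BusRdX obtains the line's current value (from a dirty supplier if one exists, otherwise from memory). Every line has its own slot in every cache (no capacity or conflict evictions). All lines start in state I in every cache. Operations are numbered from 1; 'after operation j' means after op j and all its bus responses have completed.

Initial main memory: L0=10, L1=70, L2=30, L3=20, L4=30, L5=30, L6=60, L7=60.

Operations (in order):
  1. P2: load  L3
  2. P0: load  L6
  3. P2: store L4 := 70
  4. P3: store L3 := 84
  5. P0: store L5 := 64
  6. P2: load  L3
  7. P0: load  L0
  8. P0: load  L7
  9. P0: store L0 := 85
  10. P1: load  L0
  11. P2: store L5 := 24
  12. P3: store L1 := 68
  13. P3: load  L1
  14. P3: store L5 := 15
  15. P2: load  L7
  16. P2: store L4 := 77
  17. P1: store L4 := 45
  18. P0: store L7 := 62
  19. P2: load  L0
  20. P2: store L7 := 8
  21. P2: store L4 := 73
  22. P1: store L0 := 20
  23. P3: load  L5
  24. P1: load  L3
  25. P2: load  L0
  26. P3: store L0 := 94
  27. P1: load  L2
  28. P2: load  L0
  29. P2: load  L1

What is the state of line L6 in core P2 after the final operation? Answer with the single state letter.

state = I

  op1 P2: load  L3 → I/I/S/I on L3; bus BusRd; mem=20
  op2 P0: load  L6 → S/I/I/I on L6; bus BusRd; mem=60
  op3 P2: store L4 := 70 → I/I/M/I on L4; bus BusRdX; mem=30
  op4 P3: store L3 := 84 → I/I/I/M on L3; bus BusRdX; mem=20
  op5 P0: store L5 := 64 → M/I/I/I on L5; bus BusRdX; mem=30
  op6 P2: load  L3 → I/I/S/S on L3; bus BusRd Flush; mem=84
  op7 P0: load  L0 → S/I/I/I on L0; bus BusRd; mem=10
  op8 P0: load  L7 → S/I/I/I on L7; bus BusRd; mem=60
  op9 P0: store L0 := 85 → M/I/I/I on L0; bus BusRdX; mem=10
  op10 P1: load  L0 → S/S/I/I on L0; bus BusRd Flush; mem=85
  op11 P2: store L5 := 24 → I/I/M/I on L5; bus BusRdX Flush; mem=64
  op12 P3: store L1 := 68 → I/I/I/M on L1; bus BusRdX; mem=70
  op13 P3: load  L1 → I/I/I/M on L1; bus (none); mem=70
  op14 P3: store L5 := 15 → I/I/I/M on L5; bus BusRdX Flush; mem=24
  op15 P2: load  L7 → S/I/S/I on L7; bus BusRd; mem=60
  op16 P2: store L4 := 77 → I/I/M/I on L4; bus (none); mem=30
  op17 P1: store L4 := 45 → I/M/I/I on L4; bus BusRdX Flush; mem=77
  op18 P0: store L7 := 62 → M/I/I/I on L7; bus BusRdX; mem=60
  op19 P2: load  L0 → S/S/S/I on L0; bus BusRd; mem=85
  op20 P2: store L7 := 8 → I/I/M/I on L7; bus BusRdX Flush; mem=62
  op21 P2: store L4 := 73 → I/I/M/I on L4; bus BusRdX Flush; mem=45
  op22 P1: store L0 := 20 → I/M/I/I on L0; bus BusRdX; mem=85
  op23 P3: load  L5 → I/I/I/M on L5; bus (none); mem=24
  op24 P1: load  L3 → I/S/S/S on L3; bus BusRd; mem=84
  op25 P2: load  L0 → I/S/S/I on L0; bus BusRd Flush; mem=20
  op26 P3: store L0 := 94 → I/I/I/M on L0; bus BusRdX; mem=20
  op27 P1: load  L2 → I/S/I/I on L2; bus BusRd; mem=30
  op28 P2: load  L0 → I/I/S/S on L0; bus BusRd Flush; mem=94
  op29 P2: load  L1 → I/I/S/S on L1; bus BusRd Flush; mem=68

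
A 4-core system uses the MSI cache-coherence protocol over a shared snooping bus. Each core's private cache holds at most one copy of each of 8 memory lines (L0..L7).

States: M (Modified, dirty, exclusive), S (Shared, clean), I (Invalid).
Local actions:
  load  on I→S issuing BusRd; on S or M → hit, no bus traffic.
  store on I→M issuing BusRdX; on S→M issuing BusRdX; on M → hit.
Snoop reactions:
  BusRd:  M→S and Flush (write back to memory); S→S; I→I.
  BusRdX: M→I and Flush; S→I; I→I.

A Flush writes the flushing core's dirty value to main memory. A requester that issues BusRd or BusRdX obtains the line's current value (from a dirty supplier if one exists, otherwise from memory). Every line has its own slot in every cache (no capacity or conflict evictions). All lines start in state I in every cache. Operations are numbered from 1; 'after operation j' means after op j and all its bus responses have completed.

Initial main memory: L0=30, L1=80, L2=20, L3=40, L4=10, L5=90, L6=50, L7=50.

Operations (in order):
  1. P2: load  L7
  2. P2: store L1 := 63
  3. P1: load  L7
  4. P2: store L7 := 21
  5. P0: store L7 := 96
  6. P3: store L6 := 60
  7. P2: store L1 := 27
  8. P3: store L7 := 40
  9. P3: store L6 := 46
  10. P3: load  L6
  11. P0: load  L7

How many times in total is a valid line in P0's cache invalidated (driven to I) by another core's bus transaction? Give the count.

invalidations = 1

1. P2: load  L7  bus=[BusRd]  L7: P0=I P1=I P2=S P3=I  mem[L7]=50
2. P2: store L1 := 63  bus=[BusRdX]  L1: P0=I P1=I P2=M P3=I  mem[L1]=80
3. P1: load  L7  bus=[BusRd]  L7: P0=I P1=S P2=S P3=I  mem[L7]=50
4. P2: store L7 := 21  bus=[BusRdX]  L7: P0=I P1=I P2=M P3=I  mem[L7]=50
5. P0: store L7 := 96  bus=[BusRdX,Flush]  L7: P0=M P1=I P2=I P3=I  mem[L7]=21
6. P3: store L6 := 60  bus=[BusRdX]  L6: P0=I P1=I P2=I P3=M  mem[L6]=50
7. P2: store L1 := 27  bus=[-]  L1: P0=I P1=I P2=M P3=I  mem[L1]=80
8. P3: store L7 := 40  bus=[BusRdX,Flush]  L7: P0=I P1=I P2=I P3=M  mem[L7]=96
9. P3: store L6 := 46  bus=[-]  L6: P0=I P1=I P2=I P3=M  mem[L6]=50
10. P3: load  L6  bus=[-]  L6: P0=I P1=I P2=I P3=M  mem[L6]=50
11. P0: load  L7  bus=[BusRd,Flush]  L7: P0=S P1=I P2=I P3=S  mem[L7]=40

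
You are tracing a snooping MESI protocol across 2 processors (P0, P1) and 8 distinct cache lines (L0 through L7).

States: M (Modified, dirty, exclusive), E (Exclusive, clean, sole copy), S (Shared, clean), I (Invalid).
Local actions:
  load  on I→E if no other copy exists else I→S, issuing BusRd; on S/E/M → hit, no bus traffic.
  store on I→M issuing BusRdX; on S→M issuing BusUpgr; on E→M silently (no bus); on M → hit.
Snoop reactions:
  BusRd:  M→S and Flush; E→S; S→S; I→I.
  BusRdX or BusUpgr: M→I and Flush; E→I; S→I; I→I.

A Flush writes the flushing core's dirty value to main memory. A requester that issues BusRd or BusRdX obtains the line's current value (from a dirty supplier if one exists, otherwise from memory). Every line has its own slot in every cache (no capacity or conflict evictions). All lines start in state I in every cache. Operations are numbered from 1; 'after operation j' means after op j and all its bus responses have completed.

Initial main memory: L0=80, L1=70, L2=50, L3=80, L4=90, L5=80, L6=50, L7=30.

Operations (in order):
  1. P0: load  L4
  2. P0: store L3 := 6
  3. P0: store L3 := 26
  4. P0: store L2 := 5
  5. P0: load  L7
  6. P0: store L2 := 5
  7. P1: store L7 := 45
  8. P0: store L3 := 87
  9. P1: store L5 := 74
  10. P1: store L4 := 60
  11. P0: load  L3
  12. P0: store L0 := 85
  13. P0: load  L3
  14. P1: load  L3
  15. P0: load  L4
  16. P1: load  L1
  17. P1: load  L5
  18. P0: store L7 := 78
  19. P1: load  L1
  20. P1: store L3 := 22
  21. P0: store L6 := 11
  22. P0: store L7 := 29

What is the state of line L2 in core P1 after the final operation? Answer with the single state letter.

state = I

  op1 P0: load  L4 → E/I on L4; bus BusRd; mem=90
  op2 P0: store L3 := 6 → M/I on L3; bus BusRdX; mem=80
  op3 P0: store L3 := 26 → M/I on L3; bus (none); mem=80
  op4 P0: store L2 := 5 → M/I on L2; bus BusRdX; mem=50
  op5 P0: load  L7 → E/I on L7; bus BusRd; mem=30
  op6 P0: store L2 := 5 → M/I on L2; bus (none); mem=50
  op7 P1: store L7 := 45 → I/M on L7; bus BusRdX; mem=30
  op8 P0: store L3 := 87 → M/I on L3; bus (none); mem=80
  op9 P1: store L5 := 74 → I/M on L5; bus BusRdX; mem=80
  op10 P1: store L4 := 60 → I/M on L4; bus BusRdX; mem=90
  op11 P0: load  L3 → M/I on L3; bus (none); mem=80
  op12 P0: store L0 := 85 → M/I on L0; bus BusRdX; mem=80
  op13 P0: load  L3 → M/I on L3; bus (none); mem=80
  op14 P1: load  L3 → S/S on L3; bus BusRd Flush; mem=87
  op15 P0: load  L4 → S/S on L4; bus BusRd Flush; mem=60
  op16 P1: load  L1 → I/E on L1; bus BusRd; mem=70
  op17 P1: load  L5 → I/M on L5; bus (none); mem=80
  op18 P0: store L7 := 78 → M/I on L7; bus BusRdX Flush; mem=45
  op19 P1: load  L1 → I/E on L1; bus (none); mem=70
  op20 P1: store L3 := 22 → I/M on L3; bus BusUpgr; mem=87
  op21 P0: store L6 := 11 → M/I on L6; bus BusRdX; mem=50
  op22 P0: store L7 := 29 → M/I on L7; bus (none); mem=45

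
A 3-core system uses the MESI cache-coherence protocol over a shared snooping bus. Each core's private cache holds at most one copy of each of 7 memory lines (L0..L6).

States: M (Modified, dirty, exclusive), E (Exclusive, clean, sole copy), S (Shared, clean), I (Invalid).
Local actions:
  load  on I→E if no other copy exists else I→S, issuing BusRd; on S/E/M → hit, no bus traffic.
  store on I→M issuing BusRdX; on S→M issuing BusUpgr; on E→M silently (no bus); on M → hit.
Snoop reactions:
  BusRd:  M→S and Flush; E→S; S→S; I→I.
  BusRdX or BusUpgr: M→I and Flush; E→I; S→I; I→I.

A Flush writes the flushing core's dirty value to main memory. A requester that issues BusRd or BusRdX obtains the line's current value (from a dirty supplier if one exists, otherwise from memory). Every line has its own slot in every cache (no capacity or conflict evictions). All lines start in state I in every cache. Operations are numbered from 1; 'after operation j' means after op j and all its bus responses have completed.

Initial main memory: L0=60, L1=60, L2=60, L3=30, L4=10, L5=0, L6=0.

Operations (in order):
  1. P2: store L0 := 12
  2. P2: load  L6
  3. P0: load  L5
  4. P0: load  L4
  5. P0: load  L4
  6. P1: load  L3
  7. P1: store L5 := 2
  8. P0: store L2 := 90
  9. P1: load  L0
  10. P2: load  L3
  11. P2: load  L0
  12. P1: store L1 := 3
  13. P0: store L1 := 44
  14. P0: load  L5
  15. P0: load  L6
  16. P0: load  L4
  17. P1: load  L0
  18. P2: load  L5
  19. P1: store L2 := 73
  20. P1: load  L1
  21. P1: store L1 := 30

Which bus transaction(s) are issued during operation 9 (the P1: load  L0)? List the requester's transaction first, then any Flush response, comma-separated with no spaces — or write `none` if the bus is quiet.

bus = BusRd,Flush

step 1: P2: store L0 := 12  ⟶  IIM  (L0)  txn=BusRdX  M[L0]=60
step 2: P2: load  L6  ⟶  IIE  (L6)  txn=BusRd  M[L6]=0
step 3: P0: load  L5  ⟶  EII  (L5)  txn=BusRd  M[L5]=0
step 4: P0: load  L4  ⟶  EII  (L4)  txn=BusRd  M[L4]=10
step 5: P0: load  L4  ⟶  EII  (L4)  txn=∅  M[L4]=10
step 6: P1: load  L3  ⟶  IEI  (L3)  txn=BusRd  M[L3]=30
step 7: P1: store L5 := 2  ⟶  IMI  (L5)  txn=BusRdX  M[L5]=0
step 8: P0: store L2 := 90  ⟶  MII  (L2)  txn=BusRdX  M[L2]=60
step 9: P1: load  L0  ⟶  ISS  (L0)  txn=BusRd+Flush  M[L0]=12
step 10: P2: load  L3  ⟶  ISS  (L3)  txn=BusRd  M[L3]=30
step 11: P2: load  L0  ⟶  ISS  (L0)  txn=∅  M[L0]=12
step 12: P1: store L1 := 3  ⟶  IMI  (L1)  txn=BusRdX  M[L1]=60
step 13: P0: store L1 := 44  ⟶  MII  (L1)  txn=BusRdX+Flush  M[L1]=3
step 14: P0: load  L5  ⟶  SSI  (L5)  txn=BusRd+Flush  M[L5]=2
step 15: P0: load  L6  ⟶  SIS  (L6)  txn=BusRd  M[L6]=0
step 16: P0: load  L4  ⟶  EII  (L4)  txn=∅  M[L4]=10
step 17: P1: load  L0  ⟶  ISS  (L0)  txn=∅  M[L0]=12
step 18: P2: load  L5  ⟶  SSS  (L5)  txn=BusRd  M[L5]=2
step 19: P1: store L2 := 73  ⟶  IMI  (L2)  txn=BusRdX+Flush  M[L2]=90
step 20: P1: load  L1  ⟶  SSI  (L1)  txn=BusRd+Flush  M[L1]=44
step 21: P1: store L1 := 30  ⟶  IMI  (L1)  txn=BusUpgr  M[L1]=44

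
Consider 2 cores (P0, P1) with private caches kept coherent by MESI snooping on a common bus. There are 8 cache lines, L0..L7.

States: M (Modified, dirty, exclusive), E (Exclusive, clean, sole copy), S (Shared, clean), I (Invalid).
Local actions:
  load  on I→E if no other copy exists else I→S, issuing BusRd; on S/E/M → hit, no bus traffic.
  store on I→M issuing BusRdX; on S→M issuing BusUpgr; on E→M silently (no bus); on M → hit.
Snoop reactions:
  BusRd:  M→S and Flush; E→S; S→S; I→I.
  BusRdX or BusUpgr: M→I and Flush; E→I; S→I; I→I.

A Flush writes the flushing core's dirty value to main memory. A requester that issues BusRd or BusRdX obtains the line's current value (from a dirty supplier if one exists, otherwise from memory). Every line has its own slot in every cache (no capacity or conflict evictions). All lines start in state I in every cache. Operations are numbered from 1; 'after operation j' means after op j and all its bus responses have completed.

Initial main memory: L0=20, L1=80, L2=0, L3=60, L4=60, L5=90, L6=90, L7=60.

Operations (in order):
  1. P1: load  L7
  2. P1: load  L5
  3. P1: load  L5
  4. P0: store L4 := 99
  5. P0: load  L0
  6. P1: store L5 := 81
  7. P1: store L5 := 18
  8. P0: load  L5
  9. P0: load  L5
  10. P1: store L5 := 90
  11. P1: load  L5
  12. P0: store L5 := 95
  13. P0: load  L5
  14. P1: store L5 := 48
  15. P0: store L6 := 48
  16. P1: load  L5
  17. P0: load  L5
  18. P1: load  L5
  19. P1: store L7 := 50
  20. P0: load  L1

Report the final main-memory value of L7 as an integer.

step 1: P1: load  L7  ⟶  IE  (L7)  txn=BusRd  M[L7]=60
step 2: P1: load  L5  ⟶  IE  (L5)  txn=BusRd  M[L5]=90
step 3: P1: load  L5  ⟶  IE  (L5)  txn=∅  M[L5]=90
step 4: P0: store L4 := 99  ⟶  MI  (L4)  txn=BusRdX  M[L4]=60
step 5: P0: load  L0  ⟶  EI  (L0)  txn=BusRd  M[L0]=20
step 6: P1: store L5 := 81  ⟶  IM  (L5)  txn=∅  M[L5]=90
step 7: P1: store L5 := 18  ⟶  IM  (L5)  txn=∅  M[L5]=90
step 8: P0: load  L5  ⟶  SS  (L5)  txn=BusRd+Flush  M[L5]=18
step 9: P0: load  L5  ⟶  SS  (L5)  txn=∅  M[L5]=18
step 10: P1: store L5 := 90  ⟶  IM  (L5)  txn=BusUpgr  M[L5]=18
step 11: P1: load  L5  ⟶  IM  (L5)  txn=∅  M[L5]=18
step 12: P0: store L5 := 95  ⟶  MI  (L5)  txn=BusRdX+Flush  M[L5]=90
step 13: P0: load  L5  ⟶  MI  (L5)  txn=∅  M[L5]=90
step 14: P1: store L5 := 48  ⟶  IM  (L5)  txn=BusRdX+Flush  M[L5]=95
step 15: P0: store L6 := 48  ⟶  MI  (L6)  txn=BusRdX  M[L6]=90
step 16: P1: load  L5  ⟶  IM  (L5)  txn=∅  M[L5]=95
step 17: P0: load  L5  ⟶  SS  (L5)  txn=BusRd+Flush  M[L5]=48
step 18: P1: load  L5  ⟶  SS  (L5)  txn=∅  M[L5]=48
step 19: P1: store L7 := 50  ⟶  IM  (L7)  txn=∅  M[L7]=60
step 20: P0: load  L1  ⟶  EI  (L1)  txn=BusRd  M[L1]=80

memory[L7] = 60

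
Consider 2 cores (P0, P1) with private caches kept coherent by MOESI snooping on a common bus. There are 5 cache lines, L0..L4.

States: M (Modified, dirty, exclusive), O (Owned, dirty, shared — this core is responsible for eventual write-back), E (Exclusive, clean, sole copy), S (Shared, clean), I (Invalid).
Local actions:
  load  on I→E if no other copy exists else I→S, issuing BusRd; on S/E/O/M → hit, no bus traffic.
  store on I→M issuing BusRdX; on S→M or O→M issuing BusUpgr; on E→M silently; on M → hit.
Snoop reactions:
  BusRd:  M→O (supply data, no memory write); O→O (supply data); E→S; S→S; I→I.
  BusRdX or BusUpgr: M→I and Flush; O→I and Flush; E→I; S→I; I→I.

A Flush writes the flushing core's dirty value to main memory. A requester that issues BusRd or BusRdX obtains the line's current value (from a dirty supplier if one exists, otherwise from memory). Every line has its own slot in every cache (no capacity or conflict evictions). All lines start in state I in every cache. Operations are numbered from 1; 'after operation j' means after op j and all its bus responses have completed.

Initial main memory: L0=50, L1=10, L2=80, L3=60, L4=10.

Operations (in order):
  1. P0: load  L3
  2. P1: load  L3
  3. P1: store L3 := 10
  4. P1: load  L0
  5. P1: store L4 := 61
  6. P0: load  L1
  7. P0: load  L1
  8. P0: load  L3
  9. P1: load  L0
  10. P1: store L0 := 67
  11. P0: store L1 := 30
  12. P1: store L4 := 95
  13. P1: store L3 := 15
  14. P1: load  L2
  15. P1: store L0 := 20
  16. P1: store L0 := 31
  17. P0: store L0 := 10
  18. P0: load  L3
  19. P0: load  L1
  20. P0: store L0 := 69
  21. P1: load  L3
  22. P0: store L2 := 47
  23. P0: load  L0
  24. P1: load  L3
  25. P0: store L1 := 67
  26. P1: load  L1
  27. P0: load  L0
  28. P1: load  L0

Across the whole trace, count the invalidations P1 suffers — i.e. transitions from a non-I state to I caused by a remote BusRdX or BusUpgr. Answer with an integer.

invalidations = 2

1. P0: load  L3  bus=[BusRd]  L3: P0=E P1=I  mem[L3]=60
2. P1: load  L3  bus=[BusRd]  L3: P0=S P1=S  mem[L3]=60
3. P1: store L3 := 10  bus=[BusUpgr]  L3: P0=I P1=M  mem[L3]=60
4. P1: load  L0  bus=[BusRd]  L0: P0=I P1=E  mem[L0]=50
5. P1: store L4 := 61  bus=[BusRdX]  L4: P0=I P1=M  mem[L4]=10
6. P0: load  L1  bus=[BusRd]  L1: P0=E P1=I  mem[L1]=10
7. P0: load  L1  bus=[-]  L1: P0=E P1=I  mem[L1]=10
8. P0: load  L3  bus=[BusRd]  L3: P0=S P1=O  mem[L3]=60
9. P1: load  L0  bus=[-]  L0: P0=I P1=E  mem[L0]=50
10. P1: store L0 := 67  bus=[-]  L0: P0=I P1=M  mem[L0]=50
11. P0: store L1 := 30  bus=[-]  L1: P0=M P1=I  mem[L1]=10
12. P1: store L4 := 95  bus=[-]  L4: P0=I P1=M  mem[L4]=10
13. P1: store L3 := 15  bus=[BusUpgr]  L3: P0=I P1=M  mem[L3]=60
14. P1: load  L2  bus=[BusRd]  L2: P0=I P1=E  mem[L2]=80
15. P1: store L0 := 20  bus=[-]  L0: P0=I P1=M  mem[L0]=50
16. P1: store L0 := 31  bus=[-]  L0: P0=I P1=M  mem[L0]=50
17. P0: store L0 := 10  bus=[BusRdX,Flush]  L0: P0=M P1=I  mem[L0]=31
18. P0: load  L3  bus=[BusRd]  L3: P0=S P1=O  mem[L3]=60
19. P0: load  L1  bus=[-]  L1: P0=M P1=I  mem[L1]=10
20. P0: store L0 := 69  bus=[-]  L0: P0=M P1=I  mem[L0]=31
21. P1: load  L3  bus=[-]  L3: P0=S P1=O  mem[L3]=60
22. P0: store L2 := 47  bus=[BusRdX]  L2: P0=M P1=I  mem[L2]=80
23. P0: load  L0  bus=[-]  L0: P0=M P1=I  mem[L0]=31
24. P1: load  L3  bus=[-]  L3: P0=S P1=O  mem[L3]=60
25. P0: store L1 := 67  bus=[-]  L1: P0=M P1=I  mem[L1]=10
26. P1: load  L1  bus=[BusRd]  L1: P0=O P1=S  mem[L1]=10
27. P0: load  L0  bus=[-]  L0: P0=M P1=I  mem[L0]=31
28. P1: load  L0  bus=[BusRd]  L0: P0=O P1=S  mem[L0]=31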